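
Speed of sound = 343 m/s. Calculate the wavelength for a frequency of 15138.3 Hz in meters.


Given values:
  c = 343 m/s, f = 15138.3 Hz
Formula: lambda = c / f
lambda = 343 / 15138.3
lambda = 0.0227

0.0227 m


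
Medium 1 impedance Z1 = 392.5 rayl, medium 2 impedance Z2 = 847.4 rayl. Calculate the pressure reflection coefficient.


Given values:
  Z1 = 392.5 rayl, Z2 = 847.4 rayl
Formula: R = (Z2 - Z1) / (Z2 + Z1)
Numerator: Z2 - Z1 = 847.4 - 392.5 = 454.9
Denominator: Z2 + Z1 = 847.4 + 392.5 = 1239.9
R = 454.9 / 1239.9 = 0.3669

0.3669


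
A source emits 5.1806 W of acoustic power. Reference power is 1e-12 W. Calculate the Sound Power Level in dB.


Given values:
  W = 5.1806 W
  W_ref = 1e-12 W
Formula: SWL = 10 * log10(W / W_ref)
Compute ratio: W / W_ref = 5180600000000
Compute log10: log10(5180600000000) = 12.71438
Multiply: SWL = 10 * 12.71438 = 127.14

127.14 dB


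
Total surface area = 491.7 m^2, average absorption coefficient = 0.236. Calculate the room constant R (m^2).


Given values:
  S = 491.7 m^2, alpha = 0.236
Formula: R = S * alpha / (1 - alpha)
Numerator: 491.7 * 0.236 = 116.0412
Denominator: 1 - 0.236 = 0.764
R = 116.0412 / 0.764 = 151.89

151.89 m^2


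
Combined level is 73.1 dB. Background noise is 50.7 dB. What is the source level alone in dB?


Given values:
  L_total = 73.1 dB, L_bg = 50.7 dB
Formula: L_source = 10 * log10(10^(L_total/10) - 10^(L_bg/10))
Convert to linear:
  10^(73.1/10) = 20417379.4467
  10^(50.7/10) = 117489.7555
Difference: 20417379.4467 - 117489.7555 = 20299889.6912
L_source = 10 * log10(20299889.6912) = 73.07

73.07 dB


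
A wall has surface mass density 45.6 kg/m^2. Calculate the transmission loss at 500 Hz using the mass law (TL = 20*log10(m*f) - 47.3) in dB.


Given values:
  m = 45.6 kg/m^2, f = 500 Hz
Formula: TL = 20 * log10(m * f) - 47.3
Compute m * f = 45.6 * 500 = 22800.0
Compute log10(22800.0) = 4.357935
Compute 20 * 4.357935 = 87.1587
TL = 87.1587 - 47.3 = 39.86

39.86 dB


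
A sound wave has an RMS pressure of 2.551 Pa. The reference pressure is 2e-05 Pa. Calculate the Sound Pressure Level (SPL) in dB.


Given values:
  p = 2.551 Pa
  p_ref = 2e-05 Pa
Formula: SPL = 20 * log10(p / p_ref)
Compute ratio: p / p_ref = 2.551 / 2e-05 = 127550
Compute log10: log10(127550) = 5.10568
Multiply: SPL = 20 * 5.10568 = 102.11

102.11 dB


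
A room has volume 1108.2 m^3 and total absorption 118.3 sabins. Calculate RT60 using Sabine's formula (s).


Given values:
  V = 1108.2 m^3
  A = 118.3 sabins
Formula: RT60 = 0.161 * V / A
Numerator: 0.161 * 1108.2 = 178.4202
RT60 = 178.4202 / 118.3 = 1.508

1.508 s


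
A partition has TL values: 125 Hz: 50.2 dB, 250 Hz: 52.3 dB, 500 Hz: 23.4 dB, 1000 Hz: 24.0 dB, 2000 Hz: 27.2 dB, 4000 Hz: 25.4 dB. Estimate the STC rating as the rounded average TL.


Given TL values at each frequency:
  125 Hz: 50.2 dB
  250 Hz: 52.3 dB
  500 Hz: 23.4 dB
  1000 Hz: 24.0 dB
  2000 Hz: 27.2 dB
  4000 Hz: 25.4 dB
Formula: STC ~ round(average of TL values)
Sum = 50.2 + 52.3 + 23.4 + 24.0 + 27.2 + 25.4 = 202.5
Average = 202.5 / 6 = 33.75
Rounded: 34

34


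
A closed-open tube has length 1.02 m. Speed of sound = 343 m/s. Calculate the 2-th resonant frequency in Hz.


Given values:
  Tube type: closed-open, L = 1.02 m, c = 343 m/s, n = 2
Formula: f_n = (2n - 1) * c / (4 * L)
Compute 2n - 1 = 2*2 - 1 = 3
Compute 4 * L = 4 * 1.02 = 4.08
f = 3 * 343 / 4.08
f = 252.21

252.21 Hz


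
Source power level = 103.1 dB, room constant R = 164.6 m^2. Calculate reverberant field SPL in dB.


Given values:
  Lw = 103.1 dB, R = 164.6 m^2
Formula: SPL = Lw + 10 * log10(4 / R)
Compute 4 / R = 4 / 164.6 = 0.024301
Compute 10 * log10(0.024301) = -16.1438
SPL = 103.1 + (-16.1438) = 86.96

86.96 dB


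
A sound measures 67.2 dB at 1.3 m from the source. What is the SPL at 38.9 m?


Given values:
  SPL1 = 67.2 dB, r1 = 1.3 m, r2 = 38.9 m
Formula: SPL2 = SPL1 - 20 * log10(r2 / r1)
Compute ratio: r2 / r1 = 38.9 / 1.3 = 29.9231
Compute log10: log10(29.9231) = 1.476007
Compute drop: 20 * 1.476007 = 29.5201
SPL2 = 67.2 - 29.5201 = 37.68

37.68 dB


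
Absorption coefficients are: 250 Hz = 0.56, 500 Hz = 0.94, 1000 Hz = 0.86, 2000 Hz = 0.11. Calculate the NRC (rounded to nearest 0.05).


Given values:
  a_250 = 0.56, a_500 = 0.94
  a_1000 = 0.86, a_2000 = 0.11
Formula: NRC = (a250 + a500 + a1000 + a2000) / 4
Sum = 0.56 + 0.94 + 0.86 + 0.11 = 2.47
NRC = 2.47 / 4 = 0.6175
Rounded to nearest 0.05: 0.6

0.6


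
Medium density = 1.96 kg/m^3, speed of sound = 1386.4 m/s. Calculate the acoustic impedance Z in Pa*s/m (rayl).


Given values:
  rho = 1.96 kg/m^3
  c = 1386.4 m/s
Formula: Z = rho * c
Z = 1.96 * 1386.4
Z = 2717.34

2717.34 rayl


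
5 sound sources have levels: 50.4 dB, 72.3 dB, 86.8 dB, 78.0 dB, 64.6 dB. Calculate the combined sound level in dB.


Formula: L_total = 10 * log10( sum(10^(Li/10)) )
  Source 1: 10^(50.4/10) = 109647.8196
  Source 2: 10^(72.3/10) = 16982436.5246
  Source 3: 10^(86.8/10) = 478630092.3226
  Source 4: 10^(78.0/10) = 63095734.448
  Source 5: 10^(64.6/10) = 2884031.5031
Sum of linear values = 561701942.6179
L_total = 10 * log10(561701942.6179) = 87.5

87.5 dB


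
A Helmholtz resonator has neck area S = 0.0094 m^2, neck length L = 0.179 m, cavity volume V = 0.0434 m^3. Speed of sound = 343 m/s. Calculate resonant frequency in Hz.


Given values:
  S = 0.0094 m^2, L = 0.179 m, V = 0.0434 m^3, c = 343 m/s
Formula: f = (c / (2*pi)) * sqrt(S / (V * L))
Compute V * L = 0.0434 * 0.179 = 0.0077686
Compute S / (V * L) = 0.0094 / 0.0077686 = 1.21
Compute sqrt(1.21) = 1.1
Compute c / (2*pi) = 343 / 6.283185 = 54.590148
f = 54.590148 * 1.1 = 60.05

60.05 Hz


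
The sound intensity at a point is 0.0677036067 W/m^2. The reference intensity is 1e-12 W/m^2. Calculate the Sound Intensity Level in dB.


Given values:
  I = 0.0677036067 W/m^2
  I_ref = 1e-12 W/m^2
Formula: SIL = 10 * log10(I / I_ref)
Compute ratio: I / I_ref = 67703606700
Compute log10: log10(67703606700) = 10.830612
Multiply: SIL = 10 * 10.830612 = 108.31

108.31 dB


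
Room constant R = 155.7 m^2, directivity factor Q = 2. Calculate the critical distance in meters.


Given values:
  R = 155.7 m^2, Q = 2
Formula: d_c = 0.141 * sqrt(Q * R)
Compute Q * R = 2 * 155.7 = 311.4
Compute sqrt(311.4) = 17.6465
d_c = 0.141 * 17.6465 = 2.488

2.488 m


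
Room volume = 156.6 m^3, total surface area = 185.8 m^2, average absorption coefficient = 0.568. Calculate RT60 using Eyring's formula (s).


Given values:
  V = 156.6 m^3, S = 185.8 m^2, alpha = 0.568
Formula: RT60 = 0.161 * V / (-S * ln(1 - alpha))
Compute ln(1 - 0.568) = ln(0.432) = -0.83933
Denominator: -185.8 * -0.83933 = 155.9475
Numerator: 0.161 * 156.6 = 25.2126
RT60 = 25.2126 / 155.9475 = 0.162

0.162 s


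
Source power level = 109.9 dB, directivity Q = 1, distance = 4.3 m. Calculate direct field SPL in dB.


Given values:
  Lw = 109.9 dB, Q = 1, r = 4.3 m
Formula: SPL = Lw + 10 * log10(Q / (4 * pi * r^2))
Compute 4 * pi * r^2 = 4 * pi * 4.3^2 = 232.3522
Compute Q / denom = 1 / 232.3522 = 0.00430381
Compute 10 * log10(0.00430381) = -23.6615
SPL = 109.9 + (-23.6615) = 86.24

86.24 dB


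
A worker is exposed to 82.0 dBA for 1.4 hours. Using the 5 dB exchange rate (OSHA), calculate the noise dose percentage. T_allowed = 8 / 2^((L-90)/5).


Given values:
  L = 82.0 dBA, T = 1.4 hours
Formula: T_allowed = 8 / 2^((L - 90) / 5)
Compute exponent: (82.0 - 90) / 5 = -1.6
Compute 2^(-1.6) = 0.329877
T_allowed = 8 / 0.329877 = 24.251463 hours
Dose = (T / T_allowed) * 100
Dose = (1.4 / 24.251463) * 100 = 5.77

5.77 %


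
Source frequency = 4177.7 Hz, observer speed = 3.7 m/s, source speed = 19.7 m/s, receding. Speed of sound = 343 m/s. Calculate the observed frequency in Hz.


Given values:
  f_s = 4177.7 Hz, v_o = 3.7 m/s, v_s = 19.7 m/s
  Direction: receding
Formula: f_o = f_s * (c - v_o) / (c + v_s)
Numerator: c - v_o = 343 - 3.7 = 339.3
Denominator: c + v_s = 343 + 19.7 = 362.7
f_o = 4177.7 * 339.3 / 362.7 = 3908.17

3908.17 Hz


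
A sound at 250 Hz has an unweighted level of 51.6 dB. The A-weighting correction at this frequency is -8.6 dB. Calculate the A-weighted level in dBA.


Given values:
  SPL = 51.6 dB
  A-weighting at 250 Hz = -8.6 dB
Formula: L_A = SPL + A_weight
L_A = 51.6 + (-8.6)
L_A = 43.0

43.0 dBA


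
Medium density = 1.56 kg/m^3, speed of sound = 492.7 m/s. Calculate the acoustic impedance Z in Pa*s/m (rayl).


Given values:
  rho = 1.56 kg/m^3
  c = 492.7 m/s
Formula: Z = rho * c
Z = 1.56 * 492.7
Z = 768.61

768.61 rayl


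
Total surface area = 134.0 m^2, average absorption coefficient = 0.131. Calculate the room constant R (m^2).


Given values:
  S = 134.0 m^2, alpha = 0.131
Formula: R = S * alpha / (1 - alpha)
Numerator: 134.0 * 0.131 = 17.554
Denominator: 1 - 0.131 = 0.869
R = 17.554 / 0.869 = 20.2

20.2 m^2


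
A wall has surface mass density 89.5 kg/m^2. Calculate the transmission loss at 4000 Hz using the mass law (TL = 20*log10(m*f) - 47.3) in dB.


Given values:
  m = 89.5 kg/m^2, f = 4000 Hz
Formula: TL = 20 * log10(m * f) - 47.3
Compute m * f = 89.5 * 4000 = 358000.0
Compute log10(358000.0) = 5.553883
Compute 20 * 5.553883 = 111.0777
TL = 111.0777 - 47.3 = 63.78

63.78 dB


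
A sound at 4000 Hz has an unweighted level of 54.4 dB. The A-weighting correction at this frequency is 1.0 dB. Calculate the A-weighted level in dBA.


Given values:
  SPL = 54.4 dB
  A-weighting at 4000 Hz = 1.0 dB
Formula: L_A = SPL + A_weight
L_A = 54.4 + (1.0)
L_A = 55.4

55.4 dBA


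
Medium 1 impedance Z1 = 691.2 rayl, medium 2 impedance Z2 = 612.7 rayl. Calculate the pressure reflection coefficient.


Given values:
  Z1 = 691.2 rayl, Z2 = 612.7 rayl
Formula: R = (Z2 - Z1) / (Z2 + Z1)
Numerator: Z2 - Z1 = 612.7 - 691.2 = -78.5
Denominator: Z2 + Z1 = 612.7 + 691.2 = 1303.9
R = -78.5 / 1303.9 = -0.0602

-0.0602


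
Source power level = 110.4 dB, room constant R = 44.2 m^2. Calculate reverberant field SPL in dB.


Given values:
  Lw = 110.4 dB, R = 44.2 m^2
Formula: SPL = Lw + 10 * log10(4 / R)
Compute 4 / R = 4 / 44.2 = 0.090498
Compute 10 * log10(0.090498) = -10.4336
SPL = 110.4 + (-10.4336) = 99.97

99.97 dB


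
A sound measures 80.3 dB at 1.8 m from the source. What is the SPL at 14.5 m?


Given values:
  SPL1 = 80.3 dB, r1 = 1.8 m, r2 = 14.5 m
Formula: SPL2 = SPL1 - 20 * log10(r2 / r1)
Compute ratio: r2 / r1 = 14.5 / 1.8 = 8.0556
Compute log10: log10(8.0556) = 0.906098
Compute drop: 20 * 0.906098 = 18.122
SPL2 = 80.3 - 18.122 = 62.18

62.18 dB


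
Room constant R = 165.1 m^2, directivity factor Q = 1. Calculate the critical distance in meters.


Given values:
  R = 165.1 m^2, Q = 1
Formula: d_c = 0.141 * sqrt(Q * R)
Compute Q * R = 1 * 165.1 = 165.1
Compute sqrt(165.1) = 12.8491
d_c = 0.141 * 12.8491 = 1.812

1.812 m


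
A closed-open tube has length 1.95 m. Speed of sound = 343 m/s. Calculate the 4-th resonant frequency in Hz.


Given values:
  Tube type: closed-open, L = 1.95 m, c = 343 m/s, n = 4
Formula: f_n = (2n - 1) * c / (4 * L)
Compute 2n - 1 = 2*4 - 1 = 7
Compute 4 * L = 4 * 1.95 = 7.8
f = 7 * 343 / 7.8
f = 307.82

307.82 Hz


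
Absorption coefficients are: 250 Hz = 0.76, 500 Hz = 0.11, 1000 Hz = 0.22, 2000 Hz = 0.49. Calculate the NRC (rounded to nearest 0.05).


Given values:
  a_250 = 0.76, a_500 = 0.11
  a_1000 = 0.22, a_2000 = 0.49
Formula: NRC = (a250 + a500 + a1000 + a2000) / 4
Sum = 0.76 + 0.11 + 0.22 + 0.49 = 1.58
NRC = 1.58 / 4 = 0.395
Rounded to nearest 0.05: 0.4

0.4


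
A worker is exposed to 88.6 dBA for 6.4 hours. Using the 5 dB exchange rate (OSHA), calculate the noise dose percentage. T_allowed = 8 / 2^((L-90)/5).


Given values:
  L = 88.6 dBA, T = 6.4 hours
Formula: T_allowed = 8 / 2^((L - 90) / 5)
Compute exponent: (88.6 - 90) / 5 = -0.28
Compute 2^(-0.28) = 0.823591
T_allowed = 8 / 0.823591 = 9.713559 hours
Dose = (T / T_allowed) * 100
Dose = (6.4 / 9.713559) * 100 = 65.89

65.89 %


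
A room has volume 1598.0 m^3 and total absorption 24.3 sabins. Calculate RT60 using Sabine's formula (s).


Given values:
  V = 1598.0 m^3
  A = 24.3 sabins
Formula: RT60 = 0.161 * V / A
Numerator: 0.161 * 1598.0 = 257.278
RT60 = 257.278 / 24.3 = 10.588

10.588 s


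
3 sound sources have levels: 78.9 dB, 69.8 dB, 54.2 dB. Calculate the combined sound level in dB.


Formula: L_total = 10 * log10( sum(10^(Li/10)) )
  Source 1: 10^(78.9/10) = 77624711.6629
  Source 2: 10^(69.8/10) = 9549925.8602
  Source 3: 10^(54.2/10) = 263026.7992
Sum of linear values = 87437664.3223
L_total = 10 * log10(87437664.3223) = 79.42

79.42 dB


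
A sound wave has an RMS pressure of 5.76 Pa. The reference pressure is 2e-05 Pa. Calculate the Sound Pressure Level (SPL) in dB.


Given values:
  p = 5.76 Pa
  p_ref = 2e-05 Pa
Formula: SPL = 20 * log10(p / p_ref)
Compute ratio: p / p_ref = 5.76 / 2e-05 = 288000
Compute log10: log10(288000) = 5.459392
Multiply: SPL = 20 * 5.459392 = 109.19

109.19 dB


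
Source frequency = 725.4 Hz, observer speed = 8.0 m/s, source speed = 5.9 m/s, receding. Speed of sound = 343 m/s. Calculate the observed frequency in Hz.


Given values:
  f_s = 725.4 Hz, v_o = 8.0 m/s, v_s = 5.9 m/s
  Direction: receding
Formula: f_o = f_s * (c - v_o) / (c + v_s)
Numerator: c - v_o = 343 - 8.0 = 335.0
Denominator: c + v_s = 343 + 5.9 = 348.9
f_o = 725.4 * 335.0 / 348.9 = 696.5

696.5 Hz


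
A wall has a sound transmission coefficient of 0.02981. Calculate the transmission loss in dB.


Given values:
  tau = 0.02981
Formula: TL = 10 * log10(1 / tau)
Compute 1 / tau = 1 / 0.02981 = 33.5458
Compute log10(33.5458) = 1.525638
TL = 10 * 1.525638 = 15.26

15.26 dB


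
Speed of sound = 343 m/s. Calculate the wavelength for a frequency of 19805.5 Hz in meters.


Given values:
  c = 343 m/s, f = 19805.5 Hz
Formula: lambda = c / f
lambda = 343 / 19805.5
lambda = 0.0173

0.0173 m


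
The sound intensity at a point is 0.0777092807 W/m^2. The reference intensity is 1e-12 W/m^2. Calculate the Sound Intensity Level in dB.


Given values:
  I = 0.0777092807 W/m^2
  I_ref = 1e-12 W/m^2
Formula: SIL = 10 * log10(I / I_ref)
Compute ratio: I / I_ref = 77709280700
Compute log10: log10(77709280700) = 10.890473
Multiply: SIL = 10 * 10.890473 = 108.9

108.9 dB


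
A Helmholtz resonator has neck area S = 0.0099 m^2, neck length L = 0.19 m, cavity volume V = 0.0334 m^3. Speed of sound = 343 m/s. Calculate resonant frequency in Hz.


Given values:
  S = 0.0099 m^2, L = 0.19 m, V = 0.0334 m^3, c = 343 m/s
Formula: f = (c / (2*pi)) * sqrt(S / (V * L))
Compute V * L = 0.0334 * 0.19 = 0.006346
Compute S / (V * L) = 0.0099 / 0.006346 = 1.56
Compute sqrt(1.56) = 1.249
Compute c / (2*pi) = 343 / 6.283185 = 54.590148
f = 54.590148 * 1.249 = 68.18

68.18 Hz


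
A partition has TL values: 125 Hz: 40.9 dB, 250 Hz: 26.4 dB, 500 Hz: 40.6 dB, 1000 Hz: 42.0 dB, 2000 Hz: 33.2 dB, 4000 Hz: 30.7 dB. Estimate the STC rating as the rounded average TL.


Given TL values at each frequency:
  125 Hz: 40.9 dB
  250 Hz: 26.4 dB
  500 Hz: 40.6 dB
  1000 Hz: 42.0 dB
  2000 Hz: 33.2 dB
  4000 Hz: 30.7 dB
Formula: STC ~ round(average of TL values)
Sum = 40.9 + 26.4 + 40.6 + 42.0 + 33.2 + 30.7 = 213.8
Average = 213.8 / 6 = 35.63
Rounded: 36

36


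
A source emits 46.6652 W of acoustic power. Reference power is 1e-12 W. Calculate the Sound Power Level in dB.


Given values:
  W = 46.6652 W
  W_ref = 1e-12 W
Formula: SWL = 10 * log10(W / W_ref)
Compute ratio: W / W_ref = 46665200000000
Compute log10: log10(46665200000000) = 13.668993
Multiply: SWL = 10 * 13.668993 = 136.69

136.69 dB


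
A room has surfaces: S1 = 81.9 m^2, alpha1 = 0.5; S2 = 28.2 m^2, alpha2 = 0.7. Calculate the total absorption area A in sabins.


Given surfaces:
  Surface 1: 81.9 * 0.5 = 40.95
  Surface 2: 28.2 * 0.7 = 19.74
Formula: A = sum(Si * alpha_i)
A = 40.95 + 19.74
A = 60.69

60.69 sabins


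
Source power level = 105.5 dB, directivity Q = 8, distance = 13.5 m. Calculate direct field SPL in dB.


Given values:
  Lw = 105.5 dB, Q = 8, r = 13.5 m
Formula: SPL = Lw + 10 * log10(Q / (4 * pi * r^2))
Compute 4 * pi * r^2 = 4 * pi * 13.5^2 = 2290.221
Compute Q / denom = 8 / 2290.221 = 0.00349311
Compute 10 * log10(0.00349311) = -24.5679
SPL = 105.5 + (-24.5679) = 80.93

80.93 dB


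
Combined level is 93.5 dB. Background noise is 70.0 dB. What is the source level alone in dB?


Given values:
  L_total = 93.5 dB, L_bg = 70.0 dB
Formula: L_source = 10 * log10(10^(L_total/10) - 10^(L_bg/10))
Convert to linear:
  10^(93.5/10) = 2238721138.5683
  10^(70.0/10) = 10000000.0
Difference: 2238721138.5683 - 10000000.0 = 2228721138.5683
L_source = 10 * log10(2228721138.5683) = 93.48

93.48 dB


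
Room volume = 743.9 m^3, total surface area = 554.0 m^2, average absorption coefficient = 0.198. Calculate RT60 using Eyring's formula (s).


Given values:
  V = 743.9 m^3, S = 554.0 m^2, alpha = 0.198
Formula: RT60 = 0.161 * V / (-S * ln(1 - alpha))
Compute ln(1 - 0.198) = ln(0.802) = -0.220647
Denominator: -554.0 * -0.220647 = 122.2384
Numerator: 0.161 * 743.9 = 119.7679
RT60 = 119.7679 / 122.2384 = 0.98

0.98 s


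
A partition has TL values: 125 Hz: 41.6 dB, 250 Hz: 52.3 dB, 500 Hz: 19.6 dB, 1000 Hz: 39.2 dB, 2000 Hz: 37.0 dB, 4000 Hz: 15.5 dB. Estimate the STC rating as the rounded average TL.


Given TL values at each frequency:
  125 Hz: 41.6 dB
  250 Hz: 52.3 dB
  500 Hz: 19.6 dB
  1000 Hz: 39.2 dB
  2000 Hz: 37.0 dB
  4000 Hz: 15.5 dB
Formula: STC ~ round(average of TL values)
Sum = 41.6 + 52.3 + 19.6 + 39.2 + 37.0 + 15.5 = 205.2
Average = 205.2 / 6 = 34.2
Rounded: 34

34


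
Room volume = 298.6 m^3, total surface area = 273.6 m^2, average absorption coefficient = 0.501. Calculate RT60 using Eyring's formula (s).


Given values:
  V = 298.6 m^3, S = 273.6 m^2, alpha = 0.501
Formula: RT60 = 0.161 * V / (-S * ln(1 - alpha))
Compute ln(1 - 0.501) = ln(0.499) = -0.695149
Denominator: -273.6 * -0.695149 = 190.1928
Numerator: 0.161 * 298.6 = 48.0746
RT60 = 48.0746 / 190.1928 = 0.253

0.253 s


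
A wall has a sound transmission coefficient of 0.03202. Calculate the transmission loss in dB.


Given values:
  tau = 0.03202
Formula: TL = 10 * log10(1 / tau)
Compute 1 / tau = 1 / 0.03202 = 31.2305
Compute log10(31.2305) = 1.494579
TL = 10 * 1.494579 = 14.95

14.95 dB


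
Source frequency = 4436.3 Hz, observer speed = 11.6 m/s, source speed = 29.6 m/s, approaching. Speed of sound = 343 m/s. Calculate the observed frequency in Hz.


Given values:
  f_s = 4436.3 Hz, v_o = 11.6 m/s, v_s = 29.6 m/s
  Direction: approaching
Formula: f_o = f_s * (c + v_o) / (c - v_s)
Numerator: c + v_o = 343 + 11.6 = 354.6
Denominator: c - v_s = 343 - 29.6 = 313.4
f_o = 4436.3 * 354.6 / 313.4 = 5019.5

5019.5 Hz


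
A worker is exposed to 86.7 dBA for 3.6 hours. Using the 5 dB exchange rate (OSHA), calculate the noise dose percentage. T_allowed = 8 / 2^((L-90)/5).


Given values:
  L = 86.7 dBA, T = 3.6 hours
Formula: T_allowed = 8 / 2^((L - 90) / 5)
Compute exponent: (86.7 - 90) / 5 = -0.66
Compute 2^(-0.66) = 0.632878
T_allowed = 8 / 0.632878 = 12.640667 hours
Dose = (T / T_allowed) * 100
Dose = (3.6 / 12.640667) * 100 = 28.48

28.48 %


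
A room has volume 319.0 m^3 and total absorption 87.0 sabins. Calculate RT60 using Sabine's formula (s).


Given values:
  V = 319.0 m^3
  A = 87.0 sabins
Formula: RT60 = 0.161 * V / A
Numerator: 0.161 * 319.0 = 51.359
RT60 = 51.359 / 87.0 = 0.59

0.59 s


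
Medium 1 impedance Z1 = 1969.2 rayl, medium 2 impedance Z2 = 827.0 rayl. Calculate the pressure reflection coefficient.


Given values:
  Z1 = 1969.2 rayl, Z2 = 827.0 rayl
Formula: R = (Z2 - Z1) / (Z2 + Z1)
Numerator: Z2 - Z1 = 827.0 - 1969.2 = -1142.2
Denominator: Z2 + Z1 = 827.0 + 1969.2 = 2796.2
R = -1142.2 / 2796.2 = -0.4085

-0.4085


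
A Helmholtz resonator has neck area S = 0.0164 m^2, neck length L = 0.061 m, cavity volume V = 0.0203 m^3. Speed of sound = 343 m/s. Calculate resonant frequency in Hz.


Given values:
  S = 0.0164 m^2, L = 0.061 m, V = 0.0203 m^3, c = 343 m/s
Formula: f = (c / (2*pi)) * sqrt(S / (V * L))
Compute V * L = 0.0203 * 0.061 = 0.0012383
Compute S / (V * L) = 0.0164 / 0.0012383 = 13.244
Compute sqrt(13.244) = 3.639231
Compute c / (2*pi) = 343 / 6.283185 = 54.590148
f = 54.590148 * 3.639231 = 198.67

198.67 Hz


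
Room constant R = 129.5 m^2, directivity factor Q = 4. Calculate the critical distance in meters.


Given values:
  R = 129.5 m^2, Q = 4
Formula: d_c = 0.141 * sqrt(Q * R)
Compute Q * R = 4 * 129.5 = 518.0
Compute sqrt(518.0) = 22.7596
d_c = 0.141 * 22.7596 = 3.209

3.209 m


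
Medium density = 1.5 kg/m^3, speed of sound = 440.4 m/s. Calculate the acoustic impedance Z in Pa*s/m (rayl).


Given values:
  rho = 1.5 kg/m^3
  c = 440.4 m/s
Formula: Z = rho * c
Z = 1.5 * 440.4
Z = 660.6

660.6 rayl


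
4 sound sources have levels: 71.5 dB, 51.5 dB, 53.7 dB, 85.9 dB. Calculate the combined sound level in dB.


Formula: L_total = 10 * log10( sum(10^(Li/10)) )
  Source 1: 10^(71.5/10) = 14125375.4462
  Source 2: 10^(51.5/10) = 141253.7545
  Source 3: 10^(53.7/10) = 234422.8815
  Source 4: 10^(85.9/10) = 389045144.9943
Sum of linear values = 403546197.0765
L_total = 10 * log10(403546197.0765) = 86.06

86.06 dB


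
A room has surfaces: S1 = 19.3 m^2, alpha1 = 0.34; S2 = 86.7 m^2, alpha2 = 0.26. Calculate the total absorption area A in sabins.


Given surfaces:
  Surface 1: 19.3 * 0.34 = 6.562
  Surface 2: 86.7 * 0.26 = 22.542
Formula: A = sum(Si * alpha_i)
A = 6.562 + 22.542
A = 29.1

29.1 sabins


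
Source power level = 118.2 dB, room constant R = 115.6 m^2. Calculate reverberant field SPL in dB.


Given values:
  Lw = 118.2 dB, R = 115.6 m^2
Formula: SPL = Lw + 10 * log10(4 / R)
Compute 4 / R = 4 / 115.6 = 0.034602
Compute 10 * log10(0.034602) = -14.609
SPL = 118.2 + (-14.609) = 103.59

103.59 dB


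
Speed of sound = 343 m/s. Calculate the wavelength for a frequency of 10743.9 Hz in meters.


Given values:
  c = 343 m/s, f = 10743.9 Hz
Formula: lambda = c / f
lambda = 343 / 10743.9
lambda = 0.0319

0.0319 m


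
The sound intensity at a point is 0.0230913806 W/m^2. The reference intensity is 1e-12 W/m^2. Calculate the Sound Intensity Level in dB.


Given values:
  I = 0.0230913806 W/m^2
  I_ref = 1e-12 W/m^2
Formula: SIL = 10 * log10(I / I_ref)
Compute ratio: I / I_ref = 23091380600
Compute log10: log10(23091380600) = 10.36345
Multiply: SIL = 10 * 10.36345 = 103.63

103.63 dB


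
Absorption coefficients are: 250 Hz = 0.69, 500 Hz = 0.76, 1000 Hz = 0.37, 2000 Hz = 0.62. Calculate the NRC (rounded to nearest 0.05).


Given values:
  a_250 = 0.69, a_500 = 0.76
  a_1000 = 0.37, a_2000 = 0.62
Formula: NRC = (a250 + a500 + a1000 + a2000) / 4
Sum = 0.69 + 0.76 + 0.37 + 0.62 = 2.44
NRC = 2.44 / 4 = 0.61
Rounded to nearest 0.05: 0.6

0.6


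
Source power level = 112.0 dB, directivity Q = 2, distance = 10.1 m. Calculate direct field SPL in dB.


Given values:
  Lw = 112.0 dB, Q = 2, r = 10.1 m
Formula: SPL = Lw + 10 * log10(Q / (4 * pi * r^2))
Compute 4 * pi * r^2 = 4 * pi * 10.1^2 = 1281.8955
Compute Q / denom = 2 / 1281.8955 = 0.00156019
Compute 10 * log10(0.00156019) = -28.0682
SPL = 112.0 + (-28.0682) = 83.93

83.93 dB


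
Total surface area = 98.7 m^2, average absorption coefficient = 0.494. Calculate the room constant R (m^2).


Given values:
  S = 98.7 m^2, alpha = 0.494
Formula: R = S * alpha / (1 - alpha)
Numerator: 98.7 * 0.494 = 48.7578
Denominator: 1 - 0.494 = 0.506
R = 48.7578 / 0.506 = 96.36

96.36 m^2


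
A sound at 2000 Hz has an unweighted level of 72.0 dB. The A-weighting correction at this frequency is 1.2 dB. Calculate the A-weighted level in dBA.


Given values:
  SPL = 72.0 dB
  A-weighting at 2000 Hz = 1.2 dB
Formula: L_A = SPL + A_weight
L_A = 72.0 + (1.2)
L_A = 73.2

73.2 dBA


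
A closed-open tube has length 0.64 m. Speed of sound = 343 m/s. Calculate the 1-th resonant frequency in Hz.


Given values:
  Tube type: closed-open, L = 0.64 m, c = 343 m/s, n = 1
Formula: f_n = (2n - 1) * c / (4 * L)
Compute 2n - 1 = 2*1 - 1 = 1
Compute 4 * L = 4 * 0.64 = 2.56
f = 1 * 343 / 2.56
f = 133.98

133.98 Hz


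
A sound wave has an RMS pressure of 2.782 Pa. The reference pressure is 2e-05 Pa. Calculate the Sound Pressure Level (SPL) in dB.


Given values:
  p = 2.782 Pa
  p_ref = 2e-05 Pa
Formula: SPL = 20 * log10(p / p_ref)
Compute ratio: p / p_ref = 2.782 / 2e-05 = 139100
Compute log10: log10(139100) = 5.143327
Multiply: SPL = 20 * 5.143327 = 102.87

102.87 dB


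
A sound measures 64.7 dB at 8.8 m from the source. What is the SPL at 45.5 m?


Given values:
  SPL1 = 64.7 dB, r1 = 8.8 m, r2 = 45.5 m
Formula: SPL2 = SPL1 - 20 * log10(r2 / r1)
Compute ratio: r2 / r1 = 45.5 / 8.8 = 5.1705
Compute log10: log10(5.1705) = 0.713533
Compute drop: 20 * 0.713533 = 14.2707
SPL2 = 64.7 - 14.2707 = 50.43

50.43 dB


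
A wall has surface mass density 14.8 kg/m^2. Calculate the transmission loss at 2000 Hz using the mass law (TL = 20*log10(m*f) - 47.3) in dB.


Given values:
  m = 14.8 kg/m^2, f = 2000 Hz
Formula: TL = 20 * log10(m * f) - 47.3
Compute m * f = 14.8 * 2000 = 29600.0
Compute log10(29600.0) = 4.471292
Compute 20 * 4.471292 = 89.4258
TL = 89.4258 - 47.3 = 42.13

42.13 dB


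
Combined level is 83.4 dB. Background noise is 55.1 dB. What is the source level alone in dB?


Given values:
  L_total = 83.4 dB, L_bg = 55.1 dB
Formula: L_source = 10 * log10(10^(L_total/10) - 10^(L_bg/10))
Convert to linear:
  10^(83.4/10) = 218776162.395
  10^(55.1/10) = 323593.6569
Difference: 218776162.395 - 323593.6569 = 218452568.7381
L_source = 10 * log10(218452568.7381) = 83.39

83.39 dB


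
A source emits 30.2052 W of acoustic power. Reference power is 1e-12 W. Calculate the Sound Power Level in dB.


Given values:
  W = 30.2052 W
  W_ref = 1e-12 W
Formula: SWL = 10 * log10(W / W_ref)
Compute ratio: W / W_ref = 30205200000000
Compute log10: log10(30205200000000) = 13.480082
Multiply: SWL = 10 * 13.480082 = 134.8

134.8 dB


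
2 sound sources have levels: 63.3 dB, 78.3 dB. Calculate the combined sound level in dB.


Formula: L_total = 10 * log10( sum(10^(Li/10)) )
  Source 1: 10^(63.3/10) = 2137962.0895
  Source 2: 10^(78.3/10) = 67608297.5392
Sum of linear values = 69746259.6287
L_total = 10 * log10(69746259.6287) = 78.44

78.44 dB


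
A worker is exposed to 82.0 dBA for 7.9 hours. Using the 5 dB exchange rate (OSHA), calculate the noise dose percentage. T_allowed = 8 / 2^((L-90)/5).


Given values:
  L = 82.0 dBA, T = 7.9 hours
Formula: T_allowed = 8 / 2^((L - 90) / 5)
Compute exponent: (82.0 - 90) / 5 = -1.6
Compute 2^(-1.6) = 0.329877
T_allowed = 8 / 0.329877 = 24.251463 hours
Dose = (T / T_allowed) * 100
Dose = (7.9 / 24.251463) * 100 = 32.58

32.58 %


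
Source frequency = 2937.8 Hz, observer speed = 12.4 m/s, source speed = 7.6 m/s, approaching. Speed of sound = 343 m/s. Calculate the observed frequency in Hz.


Given values:
  f_s = 2937.8 Hz, v_o = 12.4 m/s, v_s = 7.6 m/s
  Direction: approaching
Formula: f_o = f_s * (c + v_o) / (c - v_s)
Numerator: c + v_o = 343 + 12.4 = 355.4
Denominator: c - v_s = 343 - 7.6 = 335.4
f_o = 2937.8 * 355.4 / 335.4 = 3112.98

3112.98 Hz


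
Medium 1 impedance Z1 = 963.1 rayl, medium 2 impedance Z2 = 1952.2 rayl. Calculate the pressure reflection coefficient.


Given values:
  Z1 = 963.1 rayl, Z2 = 1952.2 rayl
Formula: R = (Z2 - Z1) / (Z2 + Z1)
Numerator: Z2 - Z1 = 1952.2 - 963.1 = 989.1
Denominator: Z2 + Z1 = 1952.2 + 963.1 = 2915.3
R = 989.1 / 2915.3 = 0.3393

0.3393


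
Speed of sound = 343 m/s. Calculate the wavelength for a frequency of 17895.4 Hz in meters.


Given values:
  c = 343 m/s, f = 17895.4 Hz
Formula: lambda = c / f
lambda = 343 / 17895.4
lambda = 0.0192

0.0192 m


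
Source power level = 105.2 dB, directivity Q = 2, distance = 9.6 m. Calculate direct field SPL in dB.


Given values:
  Lw = 105.2 dB, Q = 2, r = 9.6 m
Formula: SPL = Lw + 10 * log10(Q / (4 * pi * r^2))
Compute 4 * pi * r^2 = 4 * pi * 9.6^2 = 1158.1167
Compute Q / denom = 2 / 1158.1167 = 0.00172694
Compute 10 * log10(0.00172694) = -27.6272
SPL = 105.2 + (-27.6272) = 77.57

77.57 dB


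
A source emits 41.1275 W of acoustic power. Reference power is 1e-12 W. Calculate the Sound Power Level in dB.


Given values:
  W = 41.1275 W
  W_ref = 1e-12 W
Formula: SWL = 10 * log10(W / W_ref)
Compute ratio: W / W_ref = 41127500000000
Compute log10: log10(41127500000000) = 13.614132
Multiply: SWL = 10 * 13.614132 = 136.14

136.14 dB


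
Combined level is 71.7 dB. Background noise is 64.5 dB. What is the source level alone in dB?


Given values:
  L_total = 71.7 dB, L_bg = 64.5 dB
Formula: L_source = 10 * log10(10^(L_total/10) - 10^(L_bg/10))
Convert to linear:
  10^(71.7/10) = 14791083.8817
  10^(64.5/10) = 2818382.9313
Difference: 14791083.8817 - 2818382.9313 = 11972700.9504
L_source = 10 * log10(11972700.9504) = 70.78

70.78 dB


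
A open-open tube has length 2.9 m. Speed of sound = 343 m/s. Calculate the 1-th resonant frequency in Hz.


Given values:
  Tube type: open-open, L = 2.9 m, c = 343 m/s, n = 1
Formula: f_n = n * c / (2 * L)
Compute 2 * L = 2 * 2.9 = 5.8
f = 1 * 343 / 5.8
f = 59.14

59.14 Hz


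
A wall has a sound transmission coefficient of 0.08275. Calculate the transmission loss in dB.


Given values:
  tau = 0.08275
Formula: TL = 10 * log10(1 / tau)
Compute 1 / tau = 1 / 0.08275 = 12.0846
Compute log10(12.0846) = 1.082232
TL = 10 * 1.082232 = 10.82

10.82 dB


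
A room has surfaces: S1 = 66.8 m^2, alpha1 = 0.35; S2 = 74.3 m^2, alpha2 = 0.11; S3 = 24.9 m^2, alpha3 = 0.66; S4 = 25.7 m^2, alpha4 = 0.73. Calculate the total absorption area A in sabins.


Given surfaces:
  Surface 1: 66.8 * 0.35 = 23.38
  Surface 2: 74.3 * 0.11 = 8.173
  Surface 3: 24.9 * 0.66 = 16.434
  Surface 4: 25.7 * 0.73 = 18.761
Formula: A = sum(Si * alpha_i)
A = 23.38 + 8.173 + 16.434 + 18.761
A = 66.75

66.75 sabins


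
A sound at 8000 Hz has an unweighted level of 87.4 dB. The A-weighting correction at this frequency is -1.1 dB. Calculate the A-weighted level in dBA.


Given values:
  SPL = 87.4 dB
  A-weighting at 8000 Hz = -1.1 dB
Formula: L_A = SPL + A_weight
L_A = 87.4 + (-1.1)
L_A = 86.3

86.3 dBA


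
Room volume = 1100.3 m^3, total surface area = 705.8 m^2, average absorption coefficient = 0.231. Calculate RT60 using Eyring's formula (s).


Given values:
  V = 1100.3 m^3, S = 705.8 m^2, alpha = 0.231
Formula: RT60 = 0.161 * V / (-S * ln(1 - alpha))
Compute ln(1 - 0.231) = ln(0.769) = -0.262664
Denominator: -705.8 * -0.262664 = 185.3883
Numerator: 0.161 * 1100.3 = 177.1483
RT60 = 177.1483 / 185.3883 = 0.956

0.956 s


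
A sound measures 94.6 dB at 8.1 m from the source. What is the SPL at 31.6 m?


Given values:
  SPL1 = 94.6 dB, r1 = 8.1 m, r2 = 31.6 m
Formula: SPL2 = SPL1 - 20 * log10(r2 / r1)
Compute ratio: r2 / r1 = 31.6 / 8.1 = 3.9012
Compute log10: log10(3.9012) = 0.591198
Compute drop: 20 * 0.591198 = 11.824
SPL2 = 94.6 - 11.824 = 82.78

82.78 dB


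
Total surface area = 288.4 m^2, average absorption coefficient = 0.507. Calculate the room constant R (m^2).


Given values:
  S = 288.4 m^2, alpha = 0.507
Formula: R = S * alpha / (1 - alpha)
Numerator: 288.4 * 0.507 = 146.2188
Denominator: 1 - 0.507 = 0.493
R = 146.2188 / 0.493 = 296.59

296.59 m^2


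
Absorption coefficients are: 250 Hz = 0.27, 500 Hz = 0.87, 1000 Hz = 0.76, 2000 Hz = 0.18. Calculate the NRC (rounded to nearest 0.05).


Given values:
  a_250 = 0.27, a_500 = 0.87
  a_1000 = 0.76, a_2000 = 0.18
Formula: NRC = (a250 + a500 + a1000 + a2000) / 4
Sum = 0.27 + 0.87 + 0.76 + 0.18 = 2.08
NRC = 2.08 / 4 = 0.52
Rounded to nearest 0.05: 0.5

0.5


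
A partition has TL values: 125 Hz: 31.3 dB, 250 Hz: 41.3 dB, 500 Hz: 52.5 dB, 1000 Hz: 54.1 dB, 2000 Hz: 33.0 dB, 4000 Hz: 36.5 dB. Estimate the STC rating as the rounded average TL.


Given TL values at each frequency:
  125 Hz: 31.3 dB
  250 Hz: 41.3 dB
  500 Hz: 52.5 dB
  1000 Hz: 54.1 dB
  2000 Hz: 33.0 dB
  4000 Hz: 36.5 dB
Formula: STC ~ round(average of TL values)
Sum = 31.3 + 41.3 + 52.5 + 54.1 + 33.0 + 36.5 = 248.7
Average = 248.7 / 6 = 41.45
Rounded: 41

41


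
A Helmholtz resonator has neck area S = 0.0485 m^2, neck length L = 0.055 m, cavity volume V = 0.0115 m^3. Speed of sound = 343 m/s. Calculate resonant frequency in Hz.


Given values:
  S = 0.0485 m^2, L = 0.055 m, V = 0.0115 m^3, c = 343 m/s
Formula: f = (c / (2*pi)) * sqrt(S / (V * L))
Compute V * L = 0.0115 * 0.055 = 0.0006325
Compute S / (V * L) = 0.0485 / 0.0006325 = 76.6798
Compute sqrt(76.6798) = 8.7567
Compute c / (2*pi) = 343 / 6.283185 = 54.590148
f = 54.590148 * 8.7567 = 478.03

478.03 Hz


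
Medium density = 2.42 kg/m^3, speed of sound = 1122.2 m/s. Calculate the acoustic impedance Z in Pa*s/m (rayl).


Given values:
  rho = 2.42 kg/m^3
  c = 1122.2 m/s
Formula: Z = rho * c
Z = 2.42 * 1122.2
Z = 2715.72

2715.72 rayl


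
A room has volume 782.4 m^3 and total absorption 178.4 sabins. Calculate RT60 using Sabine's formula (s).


Given values:
  V = 782.4 m^3
  A = 178.4 sabins
Formula: RT60 = 0.161 * V / A
Numerator: 0.161 * 782.4 = 125.9664
RT60 = 125.9664 / 178.4 = 0.706

0.706 s


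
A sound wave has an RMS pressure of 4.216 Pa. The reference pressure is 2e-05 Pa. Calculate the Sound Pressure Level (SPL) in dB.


Given values:
  p = 4.216 Pa
  p_ref = 2e-05 Pa
Formula: SPL = 20 * log10(p / p_ref)
Compute ratio: p / p_ref = 4.216 / 2e-05 = 210800
Compute log10: log10(210800) = 5.323871
Multiply: SPL = 20 * 5.323871 = 106.48

106.48 dB


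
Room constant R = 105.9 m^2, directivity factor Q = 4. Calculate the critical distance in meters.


Given values:
  R = 105.9 m^2, Q = 4
Formula: d_c = 0.141 * sqrt(Q * R)
Compute Q * R = 4 * 105.9 = 423.6
Compute sqrt(423.6) = 20.5815
d_c = 0.141 * 20.5815 = 2.902

2.902 m


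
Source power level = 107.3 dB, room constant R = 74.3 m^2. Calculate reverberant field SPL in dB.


Given values:
  Lw = 107.3 dB, R = 74.3 m^2
Formula: SPL = Lw + 10 * log10(4 / R)
Compute 4 / R = 4 / 74.3 = 0.053836
Compute 10 * log10(0.053836) = -12.6893
SPL = 107.3 + (-12.6893) = 94.61

94.61 dB


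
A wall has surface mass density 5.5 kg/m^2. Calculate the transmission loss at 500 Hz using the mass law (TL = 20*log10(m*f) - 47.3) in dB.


Given values:
  m = 5.5 kg/m^2, f = 500 Hz
Formula: TL = 20 * log10(m * f) - 47.3
Compute m * f = 5.5 * 500 = 2750.0
Compute log10(2750.0) = 3.439333
Compute 20 * 3.439333 = 68.7867
TL = 68.7867 - 47.3 = 21.49

21.49 dB


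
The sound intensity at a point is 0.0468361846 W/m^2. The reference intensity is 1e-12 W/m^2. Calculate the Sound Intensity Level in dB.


Given values:
  I = 0.0468361846 W/m^2
  I_ref = 1e-12 W/m^2
Formula: SIL = 10 * log10(I / I_ref)
Compute ratio: I / I_ref = 46836184600
Compute log10: log10(46836184600) = 10.670582
Multiply: SIL = 10 * 10.670582 = 106.71

106.71 dB


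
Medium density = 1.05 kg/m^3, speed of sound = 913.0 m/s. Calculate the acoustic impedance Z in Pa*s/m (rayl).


Given values:
  rho = 1.05 kg/m^3
  c = 913.0 m/s
Formula: Z = rho * c
Z = 1.05 * 913.0
Z = 958.65

958.65 rayl


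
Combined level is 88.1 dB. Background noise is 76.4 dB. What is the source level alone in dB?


Given values:
  L_total = 88.1 dB, L_bg = 76.4 dB
Formula: L_source = 10 * log10(10^(L_total/10) - 10^(L_bg/10))
Convert to linear:
  10^(88.1/10) = 645654229.0347
  10^(76.4/10) = 43651583.224
Difference: 645654229.0347 - 43651583.224 = 602002645.8107
L_source = 10 * log10(602002645.8107) = 87.8

87.8 dB


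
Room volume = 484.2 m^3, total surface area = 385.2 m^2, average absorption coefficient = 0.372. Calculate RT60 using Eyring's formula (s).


Given values:
  V = 484.2 m^3, S = 385.2 m^2, alpha = 0.372
Formula: RT60 = 0.161 * V / (-S * ln(1 - alpha))
Compute ln(1 - 0.372) = ln(0.628) = -0.465215
Denominator: -385.2 * -0.465215 = 179.2008
Numerator: 0.161 * 484.2 = 77.9562
RT60 = 77.9562 / 179.2008 = 0.435

0.435 s


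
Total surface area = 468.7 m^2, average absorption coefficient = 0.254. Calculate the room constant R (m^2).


Given values:
  S = 468.7 m^2, alpha = 0.254
Formula: R = S * alpha / (1 - alpha)
Numerator: 468.7 * 0.254 = 119.0498
Denominator: 1 - 0.254 = 0.746
R = 119.0498 / 0.746 = 159.58

159.58 m^2


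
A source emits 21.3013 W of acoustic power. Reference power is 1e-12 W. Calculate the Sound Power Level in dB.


Given values:
  W = 21.3013 W
  W_ref = 1e-12 W
Formula: SWL = 10 * log10(W / W_ref)
Compute ratio: W / W_ref = 21301300000000
Compute log10: log10(21301300000000) = 13.328406
Multiply: SWL = 10 * 13.328406 = 133.28

133.28 dB


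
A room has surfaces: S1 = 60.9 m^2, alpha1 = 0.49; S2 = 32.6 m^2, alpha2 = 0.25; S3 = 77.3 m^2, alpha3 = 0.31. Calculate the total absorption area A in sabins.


Given surfaces:
  Surface 1: 60.9 * 0.49 = 29.841
  Surface 2: 32.6 * 0.25 = 8.15
  Surface 3: 77.3 * 0.31 = 23.963
Formula: A = sum(Si * alpha_i)
A = 29.841 + 8.15 + 23.963
A = 61.95

61.95 sabins


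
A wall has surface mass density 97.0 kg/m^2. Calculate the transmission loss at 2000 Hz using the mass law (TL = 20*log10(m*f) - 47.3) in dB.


Given values:
  m = 97.0 kg/m^2, f = 2000 Hz
Formula: TL = 20 * log10(m * f) - 47.3
Compute m * f = 97.0 * 2000 = 194000.0
Compute log10(194000.0) = 5.287802
Compute 20 * 5.287802 = 105.756
TL = 105.756 - 47.3 = 58.46

58.46 dB


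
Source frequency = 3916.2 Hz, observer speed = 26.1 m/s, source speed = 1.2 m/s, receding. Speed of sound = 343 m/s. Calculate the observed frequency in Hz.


Given values:
  f_s = 3916.2 Hz, v_o = 26.1 m/s, v_s = 1.2 m/s
  Direction: receding
Formula: f_o = f_s * (c - v_o) / (c + v_s)
Numerator: c - v_o = 343 - 26.1 = 316.9
Denominator: c + v_s = 343 + 1.2 = 344.2
f_o = 3916.2 * 316.9 / 344.2 = 3605.59

3605.59 Hz


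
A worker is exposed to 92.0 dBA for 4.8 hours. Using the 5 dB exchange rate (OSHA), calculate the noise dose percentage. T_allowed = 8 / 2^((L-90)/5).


Given values:
  L = 92.0 dBA, T = 4.8 hours
Formula: T_allowed = 8 / 2^((L - 90) / 5)
Compute exponent: (92.0 - 90) / 5 = 0.4
Compute 2^(0.4) = 1.319508
T_allowed = 8 / 1.319508 = 6.062866 hours
Dose = (T / T_allowed) * 100
Dose = (4.8 / 6.062866) * 100 = 79.17

79.17 %


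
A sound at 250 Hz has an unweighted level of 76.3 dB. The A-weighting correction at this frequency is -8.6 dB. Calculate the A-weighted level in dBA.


Given values:
  SPL = 76.3 dB
  A-weighting at 250 Hz = -8.6 dB
Formula: L_A = SPL + A_weight
L_A = 76.3 + (-8.6)
L_A = 67.7

67.7 dBA


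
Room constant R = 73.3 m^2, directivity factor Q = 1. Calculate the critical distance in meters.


Given values:
  R = 73.3 m^2, Q = 1
Formula: d_c = 0.141 * sqrt(Q * R)
Compute Q * R = 1 * 73.3 = 73.3
Compute sqrt(73.3) = 8.5615
d_c = 0.141 * 8.5615 = 1.207

1.207 m


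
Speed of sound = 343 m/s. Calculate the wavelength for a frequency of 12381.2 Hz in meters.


Given values:
  c = 343 m/s, f = 12381.2 Hz
Formula: lambda = c / f
lambda = 343 / 12381.2
lambda = 0.0277

0.0277 m


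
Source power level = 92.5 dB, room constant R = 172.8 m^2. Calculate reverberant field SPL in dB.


Given values:
  Lw = 92.5 dB, R = 172.8 m^2
Formula: SPL = Lw + 10 * log10(4 / R)
Compute 4 / R = 4 / 172.8 = 0.023148
Compute 10 * log10(0.023148) = -16.3549
SPL = 92.5 + (-16.3549) = 76.15

76.15 dB


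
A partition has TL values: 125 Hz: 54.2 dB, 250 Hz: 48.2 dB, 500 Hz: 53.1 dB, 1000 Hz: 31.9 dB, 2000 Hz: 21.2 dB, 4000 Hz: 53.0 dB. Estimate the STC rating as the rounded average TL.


Given TL values at each frequency:
  125 Hz: 54.2 dB
  250 Hz: 48.2 dB
  500 Hz: 53.1 dB
  1000 Hz: 31.9 dB
  2000 Hz: 21.2 dB
  4000 Hz: 53.0 dB
Formula: STC ~ round(average of TL values)
Sum = 54.2 + 48.2 + 53.1 + 31.9 + 21.2 + 53.0 = 261.6
Average = 261.6 / 6 = 43.6
Rounded: 44

44


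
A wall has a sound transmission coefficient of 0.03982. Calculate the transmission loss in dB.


Given values:
  tau = 0.03982
Formula: TL = 10 * log10(1 / tau)
Compute 1 / tau = 1 / 0.03982 = 25.113
Compute log10(25.113) = 1.399899
TL = 10 * 1.399899 = 14.0

14.0 dB
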